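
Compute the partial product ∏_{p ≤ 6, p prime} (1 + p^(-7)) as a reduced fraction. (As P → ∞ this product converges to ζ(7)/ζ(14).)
∏ = 306266941/303750000

The primes p ≤ 6 are [2, 3, 5]. For each, (1 + 1/p^7) = (p^7 + 1)/p^7. Multiplying these fractions over p ∈ [2, 3, 5] gives 306266941/303750000. (In the limit P → ∞ this tends to ζ(7)/ζ(14).)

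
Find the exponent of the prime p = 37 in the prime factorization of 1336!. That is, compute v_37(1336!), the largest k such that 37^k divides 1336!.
v_37(1336!) = 36

Legendre's formula: v_p(n!) = Σ_{k ≥ 1} ⌊n / p^k⌋. For p = 37, n = 1336, the terms are:
  ⌊1336/37^1⌋ = ⌊1336/37⌋ = 36
(the next term ⌊1336/37^2⌋ = 0, terminating the sum). Summing: v_37(1336!) = 36 = 36.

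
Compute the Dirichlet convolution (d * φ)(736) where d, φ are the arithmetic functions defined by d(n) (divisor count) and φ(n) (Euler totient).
(d * φ)(736) = 1512

Divisors of 736: [1, 2, 4, 8, 16, 23, 32, 46, 92, 184, 368, 736]. For each d | 736:
  d = 1: d(1) · φ(736/1) = 1 · 352 = 352
  d = 2: d(2) · φ(736/2) = 2 · 176 = 352
  d = 4: d(4) · φ(736/4) = 3 · 88 = 264
  d = 8: d(8) · φ(736/8) = 4 · 44 = 176
  d = 16: d(16) · φ(736/16) = 5 · 22 = 110
  d = 23: d(23) · φ(736/23) = 2 · 16 = 32
  d = 32: d(32) · φ(736/32) = 6 · 22 = 132
  d = 46: d(46) · φ(736/46) = 4 · 8 = 32
  d = 92: d(92) · φ(736/92) = 6 · 4 = 24
  d = 184: d(184) · φ(736/184) = 8 · 2 = 16
  d = 368: d(368) · φ(736/368) = 10 · 1 = 10
  d = 736: d(736) · φ(736/736) = 12 · 1 = 12
Summing: (d * φ)(736) = 352 + 352 + 264 + 176 + 110 + 32 + 132 + 32 + 24 + 16 + 10 + 12 = 1512.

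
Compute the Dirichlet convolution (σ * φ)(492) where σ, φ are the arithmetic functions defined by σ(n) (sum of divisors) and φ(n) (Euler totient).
(σ * φ)(492) = 5904

Divisors of 492: [1, 2, 3, 4, 6, 12, 41, 82, 123, 164, 246, 492]. For each d | 492:
  d = 1: σ(1) · φ(492/1) = 1 · 160 = 160
  d = 2: σ(2) · φ(492/2) = 3 · 80 = 240
  d = 3: σ(3) · φ(492/3) = 4 · 80 = 320
  d = 4: σ(4) · φ(492/4) = 7 · 80 = 560
  d = 6: σ(6) · φ(492/6) = 12 · 40 = 480
  d = 12: σ(12) · φ(492/12) = 28 · 40 = 1120
  d = 41: σ(41) · φ(492/41) = 42 · 4 = 168
  d = 82: σ(82) · φ(492/82) = 126 · 2 = 252
  d = 123: σ(123) · φ(492/123) = 168 · 2 = 336
  d = 164: σ(164) · φ(492/164) = 294 · 2 = 588
  d = 246: σ(246) · φ(492/246) = 504 · 1 = 504
  d = 492: σ(492) · φ(492/492) = 1176 · 1 = 1176
Summing: (σ * φ)(492) = 160 + 240 + 320 + 560 + 480 + 1120 + 168 + 252 + 336 + 588 + 504 + 1176 = 5904.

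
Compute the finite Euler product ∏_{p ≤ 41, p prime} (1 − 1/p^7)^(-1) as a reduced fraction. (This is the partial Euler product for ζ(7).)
∏ = 15214693740861659022327238853367449744246233642110123338337250729020413243663439716160625/15088713883430430558353749276068876125470859484627961166255440580167365026798140387704832

The primes p ≤ 41 are [2, 3, 5, 7, 11, 13, 17, 19, 23, 29, 31, 37, 41]. For each prime, (1 − 1/p^7)^(-1) = p^7 / (p^7 − 1). The product is (1 − 1/2^7)^(-1), (1 − 1/3^7)^(-1), (1 − 1/5^7)^(-1), (1 − 1/7^7)^(-1), (1 − 1/11^7)^(-1), (1 − 1/13^7)^(-1), (1 − 1/17^7)^(-1), (1 − 1/19^7)^(-1), (1 − 1/23^7)^(-1), (1 − 1/29^7)^(-1), (1 − 1/31^7)^(-1), (1 − 1/37^7)^(-1), (1 − 1/41^7)^(-1) = ∏ p^7 / (p^7 − 1) = 15214693740861659022327238853367449744246233642110123338337250729020413243663439716160625/15088713883430430558353749276068876125470859484627961166255440580167365026798140387704832.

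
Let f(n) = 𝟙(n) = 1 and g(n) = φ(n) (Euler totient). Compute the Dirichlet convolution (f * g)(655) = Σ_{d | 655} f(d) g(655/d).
(𝟙 * φ)(655) = 655

Divisors of 655: [1, 5, 131, 655]. For each d | 655:
  d = 1: 𝟙(1) · φ(655/1) = 1 · 520 = 520
  d = 5: 𝟙(5) · φ(655/5) = 1 · 130 = 130
  d = 131: 𝟙(131) · φ(655/131) = 1 · 4 = 4
  d = 655: 𝟙(655) · φ(655/655) = 1 · 1 = 1
Summing: (𝟙 * φ)(655) = 520 + 130 + 4 + 1 = 655.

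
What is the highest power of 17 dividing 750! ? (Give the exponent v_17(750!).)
v_17(750!) = 46

Legendre's formula: v_p(n!) = Σ_{k ≥ 1} ⌊n / p^k⌋. For p = 17, n = 750, the terms are:
  ⌊750/17^1⌋ = ⌊750/17⌋ = 44
  ⌊750/17^2⌋ = ⌊750/289⌋ = 2
(the next term ⌊750/17^3⌋ = 0, terminating the sum). Summing: v_17(750!) = 44 + 2 = 46.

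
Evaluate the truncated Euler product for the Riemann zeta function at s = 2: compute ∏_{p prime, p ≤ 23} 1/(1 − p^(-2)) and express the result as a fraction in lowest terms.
∏ = 718188003533/440301256704

The primes p ≤ 23 are [2, 3, 5, 7, 11, 13, 17, 19, 23]. For each prime, (1 − 1/p^2)^(-1) = p^2 / (p^2 − 1). The product is (1 − 1/2^2)^(-1), (1 − 1/3^2)^(-1), (1 − 1/5^2)^(-1), (1 − 1/7^2)^(-1), (1 − 1/11^2)^(-1), (1 − 1/13^2)^(-1), (1 − 1/17^2)^(-1), (1 − 1/19^2)^(-1), (1 − 1/23^2)^(-1) = ∏ p^2 / (p^2 − 1) = 718188003533/440301256704.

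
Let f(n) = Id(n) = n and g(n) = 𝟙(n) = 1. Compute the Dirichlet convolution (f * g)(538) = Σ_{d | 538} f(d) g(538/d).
(Id * 𝟙)(538) = 810

Divisors of 538: [1, 2, 269, 538]. For each d | 538:
  d = 1: Id(1) · 𝟙(538/1) = 1 · 1 = 1
  d = 2: Id(2) · 𝟙(538/2) = 2 · 1 = 2
  d = 269: Id(269) · 𝟙(538/269) = 269 · 1 = 269
  d = 538: Id(538) · 𝟙(538/538) = 538 · 1 = 538
Summing: (Id * 𝟙)(538) = 1 + 2 + 269 + 538 = 810.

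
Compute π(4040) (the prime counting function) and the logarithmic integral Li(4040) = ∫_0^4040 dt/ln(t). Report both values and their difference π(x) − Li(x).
π(4040) = 557;  Li(4040) ≈ 570.18;  π(x) − Li(x) ≈ -13.18.

Direct count of primes ≤ 4040 gives π(4040) = 557. Numerical evaluation of the logarithmic integral gives Li(4040) ≈ 570.18. The difference π(x) − Li(x) ≈ -13.18 is typically negative for small/moderate x (Li(x) overestimates), though Littlewood's theorem shows this sign changes infinitely often.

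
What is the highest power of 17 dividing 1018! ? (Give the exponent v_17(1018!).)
v_17(1018!) = 62

Legendre's formula: v_p(n!) = Σ_{k ≥ 1} ⌊n / p^k⌋. For p = 17, n = 1018, the terms are:
  ⌊1018/17^1⌋ = ⌊1018/17⌋ = 59
  ⌊1018/17^2⌋ = ⌊1018/289⌋ = 3
(the next term ⌊1018/17^3⌋ = 0, terminating the sum). Summing: v_17(1018!) = 59 + 3 = 62.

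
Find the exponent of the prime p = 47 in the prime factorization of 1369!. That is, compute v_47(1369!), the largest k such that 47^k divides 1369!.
v_47(1369!) = 29

Legendre's formula: v_p(n!) = Σ_{k ≥ 1} ⌊n / p^k⌋. For p = 47, n = 1369, the terms are:
  ⌊1369/47^1⌋ = ⌊1369/47⌋ = 29
(the next term ⌊1369/47^2⌋ = 0, terminating the sum). Summing: v_47(1369!) = 29 = 29.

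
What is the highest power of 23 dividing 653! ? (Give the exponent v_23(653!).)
v_23(653!) = 29

Legendre's formula: v_p(n!) = Σ_{k ≥ 1} ⌊n / p^k⌋. For p = 23, n = 653, the terms are:
  ⌊653/23^1⌋ = ⌊653/23⌋ = 28
  ⌊653/23^2⌋ = ⌊653/529⌋ = 1
(the next term ⌊653/23^3⌋ = 0, terminating the sum). Summing: v_23(653!) = 28 + 1 = 29.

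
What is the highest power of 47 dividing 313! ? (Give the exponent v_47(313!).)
v_47(313!) = 6

Legendre's formula: v_p(n!) = Σ_{k ≥ 1} ⌊n / p^k⌋. For p = 47, n = 313, the terms are:
  ⌊313/47^1⌋ = ⌊313/47⌋ = 6
(the next term ⌊313/47^2⌋ = 0, terminating the sum). Summing: v_47(313!) = 6 = 6.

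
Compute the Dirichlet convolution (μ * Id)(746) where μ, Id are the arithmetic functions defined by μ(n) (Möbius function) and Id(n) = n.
(μ * Id)(746) = 372

Divisors of 746: [1, 2, 373, 746]. For each d | 746:
  d = 1: μ(1) · Id(746/1) = 1 · 746 = 746
  d = 2: μ(2) · Id(746/2) = -1 · 373 = -373
  d = 373: μ(373) · Id(746/373) = -1 · 2 = -2
  d = 746: μ(746) · Id(746/746) = 1 · 1 = 1
Summing: (μ * Id)(746) = 746 + -373 + -2 + 1 = 372.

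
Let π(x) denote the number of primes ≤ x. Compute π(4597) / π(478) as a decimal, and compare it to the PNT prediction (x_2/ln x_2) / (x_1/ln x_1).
π(4597)/π(478) = 622/91 ≈ 6.8352;  PNT prediction ≈ 7.0358.

π(478) = 91 and π(4597) = 622, so π(4597)/π(478) ≈ 6.8352. The PNT-predicted ratio is (4597/ln(4597)) / (478/ln(478)) ≈ 7.0358. The two agree to within a few percent, as expected.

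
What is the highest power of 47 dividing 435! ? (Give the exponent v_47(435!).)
v_47(435!) = 9

Legendre's formula: v_p(n!) = Σ_{k ≥ 1} ⌊n / p^k⌋. For p = 47, n = 435, the terms are:
  ⌊435/47^1⌋ = ⌊435/47⌋ = 9
(the next term ⌊435/47^2⌋ = 0, terminating the sum). Summing: v_47(435!) = 9 = 9.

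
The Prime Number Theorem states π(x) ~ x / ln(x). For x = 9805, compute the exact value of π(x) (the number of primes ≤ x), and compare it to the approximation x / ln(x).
π(9805) = 1209;  x/ln(x) ≈ 1066.85;  relative error ≈ 11.76%.

Directly count primes up to 9805: π(9805) = 1209. The PNT approximation gives 9805/ln(9805) ≈ 9805/9.19065 ≈ 1066.85. Relative error (π(x) − x/ln(x)) / π(x) ≈ 11.76%; the approximation is known to undercount slightly (Li(x) is a better estimate).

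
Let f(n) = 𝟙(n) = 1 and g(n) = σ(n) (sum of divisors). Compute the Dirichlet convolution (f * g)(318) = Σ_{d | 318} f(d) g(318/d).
(𝟙 * σ)(318) = 1100

Divisors of 318: [1, 2, 3, 6, 53, 106, 159, 318]. For each d | 318:
  d = 1: 𝟙(1) · σ(318/1) = 1 · 648 = 648
  d = 2: 𝟙(2) · σ(318/2) = 1 · 216 = 216
  d = 3: 𝟙(3) · σ(318/3) = 1 · 162 = 162
  d = 6: 𝟙(6) · σ(318/6) = 1 · 54 = 54
  d = 53: 𝟙(53) · σ(318/53) = 1 · 12 = 12
  d = 106: 𝟙(106) · σ(318/106) = 1 · 4 = 4
  d = 159: 𝟙(159) · σ(318/159) = 1 · 3 = 3
  d = 318: 𝟙(318) · σ(318/318) = 1 · 1 = 1
Summing: (𝟙 * σ)(318) = 648 + 216 + 162 + 54 + 12 + 4 + 3 + 1 = 1100.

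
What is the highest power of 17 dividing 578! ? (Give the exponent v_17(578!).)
v_17(578!) = 36

Legendre's formula: v_p(n!) = Σ_{k ≥ 1} ⌊n / p^k⌋. For p = 17, n = 578, the terms are:
  ⌊578/17^1⌋ = ⌊578/17⌋ = 34
  ⌊578/17^2⌋ = ⌊578/289⌋ = 2
(the next term ⌊578/17^3⌋ = 0, terminating the sum). Summing: v_17(578!) = 34 + 2 = 36.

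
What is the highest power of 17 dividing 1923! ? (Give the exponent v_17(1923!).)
v_17(1923!) = 119

Legendre's formula: v_p(n!) = Σ_{k ≥ 1} ⌊n / p^k⌋. For p = 17, n = 1923, the terms are:
  ⌊1923/17^1⌋ = ⌊1923/17⌋ = 113
  ⌊1923/17^2⌋ = ⌊1923/289⌋ = 6
(the next term ⌊1923/17^3⌋ = 0, terminating the sum). Summing: v_17(1923!) = 113 + 6 = 119.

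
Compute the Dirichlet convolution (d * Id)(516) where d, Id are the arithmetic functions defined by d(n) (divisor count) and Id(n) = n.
(d * Id)(516) = 2475

Divisors of 516: [1, 2, 3, 4, 6, 12, 43, 86, 129, 172, 258, 516]. For each d | 516:
  d = 1: d(1) · Id(516/1) = 1 · 516 = 516
  d = 2: d(2) · Id(516/2) = 2 · 258 = 516
  d = 3: d(3) · Id(516/3) = 2 · 172 = 344
  d = 4: d(4) · Id(516/4) = 3 · 129 = 387
  d = 6: d(6) · Id(516/6) = 4 · 86 = 344
  d = 12: d(12) · Id(516/12) = 6 · 43 = 258
  d = 43: d(43) · Id(516/43) = 2 · 12 = 24
  d = 86: d(86) · Id(516/86) = 4 · 6 = 24
  d = 129: d(129) · Id(516/129) = 4 · 4 = 16
  d = 172: d(172) · Id(516/172) = 6 · 3 = 18
  d = 258: d(258) · Id(516/258) = 8 · 2 = 16
  d = 516: d(516) · Id(516/516) = 12 · 1 = 12
Summing: (d * Id)(516) = 516 + 516 + 344 + 387 + 344 + 258 + 24 + 24 + 16 + 18 + 16 + 12 = 2475.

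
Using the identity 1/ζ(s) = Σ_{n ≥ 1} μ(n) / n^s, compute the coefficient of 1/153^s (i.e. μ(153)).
μ(153) = 0

Factor n = 153 = 3^2 · 17. μ(n) = 0 if any exponent ≥ 2 (not squarefree); otherwise μ(n) = (−1)^{ω(n)} where ω(n) is the number of distinct prime factors. Applying: μ(153) = 0.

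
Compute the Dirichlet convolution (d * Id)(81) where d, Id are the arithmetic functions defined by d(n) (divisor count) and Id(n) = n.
(d * Id)(81) = 179

Divisors of 81: [1, 3, 9, 27, 81]. For each d | 81:
  d = 1: d(1) · Id(81/1) = 1 · 81 = 81
  d = 3: d(3) · Id(81/3) = 2 · 27 = 54
  d = 9: d(9) · Id(81/9) = 3 · 9 = 27
  d = 27: d(27) · Id(81/27) = 4 · 3 = 12
  d = 81: d(81) · Id(81/81) = 5 · 1 = 5
Summing: (d * Id)(81) = 81 + 54 + 27 + 12 + 5 = 179.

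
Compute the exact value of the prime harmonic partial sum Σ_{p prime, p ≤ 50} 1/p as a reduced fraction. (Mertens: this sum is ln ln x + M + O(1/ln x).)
Σ 1/p = 1021729465586766997/614889782588491410

π(50) = 15, so the primes ≤ 50 are [2, 3, 5, 7, 11, 13, 17, 19, 23, 29, 31, 37, 41, 43, 47]. Summing 1/p over these primes: 1021729465586766997/614889782588491410 ≈ 1.6616. Mertens estimate ln ln(50) + 0.2615 ≈ 1.6256.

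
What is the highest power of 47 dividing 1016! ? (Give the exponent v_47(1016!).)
v_47(1016!) = 21

Legendre's formula: v_p(n!) = Σ_{k ≥ 1} ⌊n / p^k⌋. For p = 47, n = 1016, the terms are:
  ⌊1016/47^1⌋ = ⌊1016/47⌋ = 21
(the next term ⌊1016/47^2⌋ = 0, terminating the sum). Summing: v_47(1016!) = 21 = 21.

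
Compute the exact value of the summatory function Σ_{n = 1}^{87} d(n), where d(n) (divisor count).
Σ_{n ≤ 87} d(n) = 403

Compute d(n) for each 1 ≤ n ≤ 87: d(1) = 1, d(2) = 2, d(3) = 2, d(4) = 3, d(5) = 2, d(6) = 4, d(7) = 2, d(8) = 4, d(9) = 3, d(10) = 4, d(11) = 2, d(12) = 6, d(13) = 2, d(14) = 4, d(15) = 4, d(16) = 5, d(17) = 2, d(18) = 6, d(19) = 2, d(20) = 6, d(21) = 4, d(22) = 4, d(23) = 2, d(24) = 8, d(25) = 3, d(26) = 4, d(27) = 4, d(28) = 6, d(29) = 2, d(30) = 8, d(31) = 2, d(32) = 6, d(33) = 4, d(34) = 4, d(35) = 4, d(36) = 9, d(37) = 2, d(38) = 4, d(39) = 4, d(40) = 8, d(41) = 2, d(42) = 8, d(43) = 2, d(44) = 6, d(45) = 6, d(46) = 4, d(47) = 2, d(48) = 10, d(49) = 3, d(50) = 6, d(51) = 4, d(52) = 6, d(53) = 2, d(54) = 8, d(55) = 4, d(56) = 8, d(57) = 4, d(58) = 4, d(59) = 2, d(60) = 12, d(61) = 2, d(62) = 4, d(63) = 6, d(64) = 7, d(65) = 4, d(66) = 8, d(67) = 2, d(68) = 6, d(69) = 4, d(70) = 8, d(71) = 2, d(72) = 12, d(73) = 2, d(74) = 4, d(75) = 6, d(76) = 6, d(77) = 4, d(78) = 8, d(79) = 2, d(80) = 10, d(81) = 5, d(82) = 4, d(83) = 2, d(84) = 12, d(85) = 4, d(86) = 4, d(87) = 4. Summing all 87 values: 403. (Dirichlet's divisor formula: Σ_{n ≤ x} d(n) = x ln(x) + (2γ − 1) x + O(√x). For x = 87, the asymptotic estimate is ≈ 401.97.)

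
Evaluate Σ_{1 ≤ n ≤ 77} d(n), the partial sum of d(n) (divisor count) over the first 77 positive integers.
Σ_{n ≤ 77} d(n) = 348

Compute d(n) for each 1 ≤ n ≤ 77: d(1) = 1, d(2) = 2, d(3) = 2, d(4) = 3, d(5) = 2, d(6) = 4, d(7) = 2, d(8) = 4, d(9) = 3, d(10) = 4, d(11) = 2, d(12) = 6, d(13) = 2, d(14) = 4, d(15) = 4, d(16) = 5, d(17) = 2, d(18) = 6, d(19) = 2, d(20) = 6, d(21) = 4, d(22) = 4, d(23) = 2, d(24) = 8, d(25) = 3, d(26) = 4, d(27) = 4, d(28) = 6, d(29) = 2, d(30) = 8, d(31) = 2, d(32) = 6, d(33) = 4, d(34) = 4, d(35) = 4, d(36) = 9, d(37) = 2, d(38) = 4, d(39) = 4, d(40) = 8, d(41) = 2, d(42) = 8, d(43) = 2, d(44) = 6, d(45) = 6, d(46) = 4, d(47) = 2, d(48) = 10, d(49) = 3, d(50) = 6, d(51) = 4, d(52) = 6, d(53) = 2, d(54) = 8, d(55) = 4, d(56) = 8, d(57) = 4, d(58) = 4, d(59) = 2, d(60) = 12, d(61) = 2, d(62) = 4, d(63) = 6, d(64) = 7, d(65) = 4, d(66) = 8, d(67) = 2, d(68) = 6, d(69) = 4, d(70) = 8, d(71) = 2, d(72) = 12, d(73) = 2, d(74) = 4, d(75) = 6, d(76) = 6, d(77) = 4. Summing all 77 values: 348. (Dirichlet's divisor formula: Σ_{n ≤ x} d(n) = x ln(x) + (2γ − 1) x + O(√x). For x = 77, the asymptotic estimate is ≈ 346.36.)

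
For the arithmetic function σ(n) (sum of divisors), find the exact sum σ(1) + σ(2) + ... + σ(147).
Σ_{n ≤ 147} σ(n) = 17816

Compute σ(n) for each 1 ≤ n ≤ 147: σ(1) = 1, σ(2) = 3, σ(3) = 4, σ(4) = 7, σ(5) = 6, σ(6) = 12, σ(7) = 8, σ(8) = 15, σ(9) = 13, σ(10) = 18, σ(11) = 12, σ(12) = 28, σ(13) = 14, σ(14) = 24, σ(15) = 24, σ(16) = 31, σ(17) = 18, σ(18) = 39, σ(19) = 20, σ(20) = 42, σ(21) = 32, σ(22) = 36, σ(23) = 24, σ(24) = 60, σ(25) = 31, σ(26) = 42, σ(27) = 40, σ(28) = 56, σ(29) = 30, σ(30) = 72, σ(31) = 32, σ(32) = 63, σ(33) = 48, σ(34) = 54, σ(35) = 48, σ(36) = 91, σ(37) = 38, σ(38) = 60, σ(39) = 56, σ(40) = 90, σ(41) = 42, σ(42) = 96, σ(43) = 44, σ(44) = 84, σ(45) = 78, σ(46) = 72, σ(47) = 48, σ(48) = 124, σ(49) = 57, σ(50) = 93, σ(51) = 72, σ(52) = 98, σ(53) = 54, σ(54) = 120, σ(55) = 72, σ(56) = 120, σ(57) = 80, σ(58) = 90, σ(59) = 60, σ(60) = 168, σ(61) = 62, σ(62) = 96, σ(63) = 104, σ(64) = 127, σ(65) = 84, σ(66) = 144, σ(67) = 68, σ(68) = 126, σ(69) = 96, σ(70) = 144, σ(71) = 72, σ(72) = 195, σ(73) = 74, σ(74) = 114, σ(75) = 124, σ(76) = 140, σ(77) = 96, σ(78) = 168, σ(79) = 80, σ(80) = 186, σ(81) = 121, σ(82) = 126, σ(83) = 84, σ(84) = 224, σ(85) = 108, σ(86) = 132, σ(87) = 120, σ(88) = 180, σ(89) = 90, σ(90) = 234, σ(91) = 112, σ(92) = 168, σ(93) = 128, σ(94) = 144, σ(95) = 120, σ(96) = 252, σ(97) = 98, σ(98) = 171, σ(99) = 156, σ(100) = 217, σ(101) = 102, σ(102) = 216, σ(103) = 104, σ(104) = 210, σ(105) = 192, σ(106) = 162, σ(107) = 108, σ(108) = 280, σ(109) = 110, σ(110) = 216, σ(111) = 152, σ(112) = 248, σ(113) = 114, σ(114) = 240, σ(115) = 144, σ(116) = 210, σ(117) = 182, σ(118) = 180, σ(119) = 144, σ(120) = 360, σ(121) = 133, σ(122) = 186, σ(123) = 168, σ(124) = 224, σ(125) = 156, σ(126) = 312, σ(127) = 128, σ(128) = 255, σ(129) = 176, σ(130) = 252, σ(131) = 132, σ(132) = 336, σ(133) = 160, σ(134) = 204, σ(135) = 240, σ(136) = 270, σ(137) = 138, σ(138) = 288, σ(139) = 140, σ(140) = 336, σ(141) = 192, σ(142) = 216, σ(143) = 168, σ(144) = 403, σ(145) = 180, σ(146) = 222, σ(147) = 228. Summing all 147 values: 17816. (Average order: Σ_{n ≤ x} σ(n) ~ (π²/12) x². For x = 147, (π²/12)·147² ≈ 17772.69.)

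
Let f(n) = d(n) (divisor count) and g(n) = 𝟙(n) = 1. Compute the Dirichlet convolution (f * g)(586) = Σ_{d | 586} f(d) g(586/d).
(d * 𝟙)(586) = 9

Divisors of 586: [1, 2, 293, 586]. For each d | 586:
  d = 1: d(1) · 𝟙(586/1) = 1 · 1 = 1
  d = 2: d(2) · 𝟙(586/2) = 2 · 1 = 2
  d = 293: d(293) · 𝟙(586/293) = 2 · 1 = 2
  d = 586: d(586) · 𝟙(586/586) = 4 · 1 = 4
Summing: (d * 𝟙)(586) = 1 + 2 + 2 + 4 = 9.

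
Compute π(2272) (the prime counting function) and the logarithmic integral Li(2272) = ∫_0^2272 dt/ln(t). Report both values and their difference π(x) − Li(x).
π(2272) = 337;  Li(2272) ≈ 350.29;  π(x) − Li(x) ≈ -13.29.

Direct count of primes ≤ 2272 gives π(2272) = 337. Numerical evaluation of the logarithmic integral gives Li(2272) ≈ 350.29. The difference π(x) − Li(x) ≈ -13.29 is typically negative for small/moderate x (Li(x) overestimates), though Littlewood's theorem shows this sign changes infinitely often.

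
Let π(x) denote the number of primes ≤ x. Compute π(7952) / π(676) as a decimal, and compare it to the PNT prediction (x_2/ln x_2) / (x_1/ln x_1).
π(7952)/π(676) = 1005/122 ≈ 8.2377;  PNT prediction ≈ 8.5347.

π(676) = 122 and π(7952) = 1005, so π(7952)/π(676) ≈ 8.2377. The PNT-predicted ratio is (7952/ln(7952)) / (676/ln(676)) ≈ 8.5347. The two agree to within a few percent, as expected.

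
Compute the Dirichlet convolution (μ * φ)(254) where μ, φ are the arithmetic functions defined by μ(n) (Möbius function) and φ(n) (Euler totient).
(μ * φ)(254) = 0

Divisors of 254: [1, 2, 127, 254]. For each d | 254:
  d = 1: μ(1) · φ(254/1) = 1 · 126 = 126
  d = 2: μ(2) · φ(254/2) = -1 · 126 = -126
  d = 127: μ(127) · φ(254/127) = -1 · 1 = -1
  d = 254: μ(254) · φ(254/254) = 1 · 1 = 1
Summing: (μ * φ)(254) = 126 + -126 + -1 + 1 = 0.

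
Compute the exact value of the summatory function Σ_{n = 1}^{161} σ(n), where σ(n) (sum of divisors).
Σ_{n ≤ 161} σ(n) = 21346

Compute σ(n) for each 1 ≤ n ≤ 161: σ(1) = 1, σ(2) = 3, σ(3) = 4, σ(4) = 7, σ(5) = 6, σ(6) = 12, σ(7) = 8, σ(8) = 15, σ(9) = 13, σ(10) = 18, σ(11) = 12, σ(12) = 28, σ(13) = 14, σ(14) = 24, σ(15) = 24, σ(16) = 31, σ(17) = 18, σ(18) = 39, σ(19) = 20, σ(20) = 42, σ(21) = 32, σ(22) = 36, σ(23) = 24, σ(24) = 60, σ(25) = 31, σ(26) = 42, σ(27) = 40, σ(28) = 56, σ(29) = 30, σ(30) = 72, σ(31) = 32, σ(32) = 63, σ(33) = 48, σ(34) = 54, σ(35) = 48, σ(36) = 91, σ(37) = 38, σ(38) = 60, σ(39) = 56, σ(40) = 90, σ(41) = 42, σ(42) = 96, σ(43) = 44, σ(44) = 84, σ(45) = 78, σ(46) = 72, σ(47) = 48, σ(48) = 124, σ(49) = 57, σ(50) = 93, σ(51) = 72, σ(52) = 98, σ(53) = 54, σ(54) = 120, σ(55) = 72, σ(56) = 120, σ(57) = 80, σ(58) = 90, σ(59) = 60, σ(60) = 168, σ(61) = 62, σ(62) = 96, σ(63) = 104, σ(64) = 127, σ(65) = 84, σ(66) = 144, σ(67) = 68, σ(68) = 126, σ(69) = 96, σ(70) = 144, σ(71) = 72, σ(72) = 195, σ(73) = 74, σ(74) = 114, σ(75) = 124, σ(76) = 140, σ(77) = 96, σ(78) = 168, σ(79) = 80, σ(80) = 186, σ(81) = 121, σ(82) = 126, σ(83) = 84, σ(84) = 224, σ(85) = 108, σ(86) = 132, σ(87) = 120, σ(88) = 180, σ(89) = 90, σ(90) = 234, σ(91) = 112, σ(92) = 168, σ(93) = 128, σ(94) = 144, σ(95) = 120, σ(96) = 252, σ(97) = 98, σ(98) = 171, σ(99) = 156, σ(100) = 217, σ(101) = 102, σ(102) = 216, σ(103) = 104, σ(104) = 210, σ(105) = 192, σ(106) = 162, σ(107) = 108, σ(108) = 280, σ(109) = 110, σ(110) = 216, σ(111) = 152, σ(112) = 248, σ(113) = 114, σ(114) = 240, σ(115) = 144, σ(116) = 210, σ(117) = 182, σ(118) = 180, σ(119) = 144, σ(120) = 360, σ(121) = 133, σ(122) = 186, σ(123) = 168, σ(124) = 224, σ(125) = 156, σ(126) = 312, σ(127) = 128, σ(128) = 255, σ(129) = 176, σ(130) = 252, σ(131) = 132, σ(132) = 336, σ(133) = 160, σ(134) = 204, σ(135) = 240, σ(136) = 270, σ(137) = 138, σ(138) = 288, σ(139) = 140, σ(140) = 336, σ(141) = 192, σ(142) = 216, σ(143) = 168, σ(144) = 403, σ(145) = 180, σ(146) = 222, σ(147) = 228, σ(148) = 266, σ(149) = 150, σ(150) = 372, σ(151) = 152, σ(152) = 300, σ(153) = 234, σ(154) = 288, σ(155) = 192, σ(156) = 392, σ(157) = 158, σ(158) = 240, σ(159) = 216, σ(160) = 378, σ(161) = 192. Summing all 161 values: 21346. (Average order: Σ_{n ≤ x} σ(n) ~ (π²/12) x². For x = 161, (π²/12)·161² ≈ 21319.17.)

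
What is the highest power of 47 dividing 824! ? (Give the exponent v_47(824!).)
v_47(824!) = 17

Legendre's formula: v_p(n!) = Σ_{k ≥ 1} ⌊n / p^k⌋. For p = 47, n = 824, the terms are:
  ⌊824/47^1⌋ = ⌊824/47⌋ = 17
(the next term ⌊824/47^2⌋ = 0, terminating the sum). Summing: v_47(824!) = 17 = 17.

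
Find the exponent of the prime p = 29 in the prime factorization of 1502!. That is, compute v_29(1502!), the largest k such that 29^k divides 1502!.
v_29(1502!) = 52

Legendre's formula: v_p(n!) = Σ_{k ≥ 1} ⌊n / p^k⌋. For p = 29, n = 1502, the terms are:
  ⌊1502/29^1⌋ = ⌊1502/29⌋ = 51
  ⌊1502/29^2⌋ = ⌊1502/841⌋ = 1
(the next term ⌊1502/29^3⌋ = 0, terminating the sum). Summing: v_29(1502!) = 51 + 1 = 52.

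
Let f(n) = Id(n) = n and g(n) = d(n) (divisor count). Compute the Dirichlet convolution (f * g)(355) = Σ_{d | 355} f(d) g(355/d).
(Id * d)(355) = 511

Divisors of 355: [1, 5, 71, 355]. For each d | 355:
  d = 1: Id(1) · d(355/1) = 1 · 4 = 4
  d = 5: Id(5) · d(355/5) = 5 · 2 = 10
  d = 71: Id(71) · d(355/71) = 71 · 2 = 142
  d = 355: Id(355) · d(355/355) = 355 · 1 = 355
Summing: (Id * d)(355) = 4 + 10 + 142 + 355 = 511.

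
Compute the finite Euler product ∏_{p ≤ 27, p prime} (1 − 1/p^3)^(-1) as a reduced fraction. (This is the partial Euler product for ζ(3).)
∏ = 580625301352525/483109627290624

The primes p ≤ 27 are [2, 3, 5, 7, 11, 13, 17, 19, 23]. For each prime, (1 − 1/p^3)^(-1) = p^3 / (p^3 − 1). The product is (1 − 1/2^3)^(-1), (1 − 1/3^3)^(-1), (1 − 1/5^3)^(-1), (1 − 1/7^3)^(-1), (1 − 1/11^3)^(-1), (1 − 1/13^3)^(-1), (1 − 1/17^3)^(-1), (1 − 1/19^3)^(-1), (1 − 1/23^3)^(-1) = ∏ p^3 / (p^3 − 1) = 580625301352525/483109627290624.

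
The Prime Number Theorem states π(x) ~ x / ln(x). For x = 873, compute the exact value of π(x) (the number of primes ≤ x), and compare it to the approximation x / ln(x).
π(873) = 150;  x/ln(x) ≈ 128.91;  relative error ≈ 14.06%.

Directly count primes up to 873: π(873) = 150. The PNT approximation gives 873/ln(873) ≈ 873/6.77194 ≈ 128.91. Relative error (π(x) − x/ln(x)) / π(x) ≈ 14.06%; the approximation is known to undercount slightly (Li(x) is a better estimate).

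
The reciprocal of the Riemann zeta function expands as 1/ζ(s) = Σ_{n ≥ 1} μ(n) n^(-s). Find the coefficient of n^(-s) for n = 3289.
μ(3289) = -1

Factor n = 3289 = 11 · 13 · 23. μ(n) = 0 if any exponent ≥ 2 (not squarefree); otherwise μ(n) = (−1)^{ω(n)} where ω(n) is the number of distinct prime factors. Applying: μ(3289) = -1.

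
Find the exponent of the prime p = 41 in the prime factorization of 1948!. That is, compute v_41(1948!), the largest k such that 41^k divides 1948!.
v_41(1948!) = 48

Legendre's formula: v_p(n!) = Σ_{k ≥ 1} ⌊n / p^k⌋. For p = 41, n = 1948, the terms are:
  ⌊1948/41^1⌋ = ⌊1948/41⌋ = 47
  ⌊1948/41^2⌋ = ⌊1948/1681⌋ = 1
(the next term ⌊1948/41^3⌋ = 0, terminating the sum). Summing: v_41(1948!) = 47 + 1 = 48.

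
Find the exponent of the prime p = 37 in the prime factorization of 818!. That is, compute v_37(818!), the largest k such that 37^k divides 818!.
v_37(818!) = 22

Legendre's formula: v_p(n!) = Σ_{k ≥ 1} ⌊n / p^k⌋. For p = 37, n = 818, the terms are:
  ⌊818/37^1⌋ = ⌊818/37⌋ = 22
(the next term ⌊818/37^2⌋ = 0, terminating the sum). Summing: v_37(818!) = 22 = 22.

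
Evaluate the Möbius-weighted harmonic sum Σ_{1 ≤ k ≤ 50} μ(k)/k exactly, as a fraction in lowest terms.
Σ μ(k)/k = -12611493192339623/614889782588491410

Values of μ(k) for 1 ≤ k ≤ 50: μ(1) = 1, μ(2) = -1, μ(3) = -1, μ(5) = -1, μ(6) = 1, μ(7) = -1, μ(10) = 1, μ(11) = -1, μ(13) = -1, μ(14) = 1, μ(15) = 1, μ(17) = -1, μ(19) = -1, μ(21) = 1, μ(22) = 1, μ(23) = -1, μ(26) = 1, μ(29) = -1, μ(30) = -1, μ(31) = -1, μ(33) = 1, μ(34) = 1, μ(35) = 1, μ(37) = -1, μ(38) = 1, μ(39) = 1, μ(41) = -1, μ(42) = -1, μ(43) = -1, μ(46) = 1, μ(47) = -1, with μ = 0 on non-squarefree integers. Summing μ(k)/k for k where μ(k) ≠ 0 gives -12611493192339623/614889782588491410 ≈ -0.0205. (PNT ⟺ this sum → 0 as n → ∞.)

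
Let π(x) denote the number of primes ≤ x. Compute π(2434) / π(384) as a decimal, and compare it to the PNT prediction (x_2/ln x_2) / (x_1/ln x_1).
π(2434)/π(384) = 360/76 ≈ 4.7368;  PNT prediction ≈ 4.8374.

π(384) = 76 and π(2434) = 360, so π(2434)/π(384) ≈ 4.7368. The PNT-predicted ratio is (2434/ln(2434)) / (384/ln(384)) ≈ 4.8374. The two agree to within a few percent, as expected.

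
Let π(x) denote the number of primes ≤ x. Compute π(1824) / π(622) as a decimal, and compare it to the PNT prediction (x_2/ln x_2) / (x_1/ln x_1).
π(1824)/π(622) = 281/114 ≈ 2.4649;  PNT prediction ≈ 2.5123.

π(622) = 114 and π(1824) = 281, so π(1824)/π(622) ≈ 2.4649. The PNT-predicted ratio is (1824/ln(1824)) / (622/ln(622)) ≈ 2.5123. The two agree to within a few percent, as expected.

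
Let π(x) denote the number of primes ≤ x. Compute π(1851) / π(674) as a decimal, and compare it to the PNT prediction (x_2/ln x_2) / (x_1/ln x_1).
π(1851)/π(674) = 283/122 ≈ 2.3197;  PNT prediction ≈ 2.3775.

π(674) = 122 and π(1851) = 283, so π(1851)/π(674) ≈ 2.3197. The PNT-predicted ratio is (1851/ln(1851)) / (674/ln(674)) ≈ 2.3775. The two agree to within a few percent, as expected.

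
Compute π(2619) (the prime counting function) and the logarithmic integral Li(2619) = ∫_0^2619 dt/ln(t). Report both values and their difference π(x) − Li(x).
π(2619) = 380;  Li(2619) ≈ 394.77;  π(x) − Li(x) ≈ -14.77.

Direct count of primes ≤ 2619 gives π(2619) = 380. Numerical evaluation of the logarithmic integral gives Li(2619) ≈ 394.77. The difference π(x) − Li(x) ≈ -14.77 is typically negative for small/moderate x (Li(x) overestimates), though Littlewood's theorem shows this sign changes infinitely often.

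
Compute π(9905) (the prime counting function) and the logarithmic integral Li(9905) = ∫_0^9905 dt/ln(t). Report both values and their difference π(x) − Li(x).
π(9905) = 1221;  Li(9905) ≈ 1235.82;  π(x) − Li(x) ≈ -14.82.

Direct count of primes ≤ 9905 gives π(9905) = 1221. Numerical evaluation of the logarithmic integral gives Li(9905) ≈ 1235.82. The difference π(x) − Li(x) ≈ -14.82 is typically negative for small/moderate x (Li(x) overestimates), though Littlewood's theorem shows this sign changes infinitely often.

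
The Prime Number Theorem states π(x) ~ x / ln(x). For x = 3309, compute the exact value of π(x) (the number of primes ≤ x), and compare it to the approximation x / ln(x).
π(3309) = 465;  x/ln(x) ≈ 408.30;  relative error ≈ 12.19%.

Directly count primes up to 3309: π(3309) = 465. The PNT approximation gives 3309/ln(3309) ≈ 3309/8.10440 ≈ 408.30. Relative error (π(x) − x/ln(x)) / π(x) ≈ 12.19%; the approximation is known to undercount slightly (Li(x) is a better estimate).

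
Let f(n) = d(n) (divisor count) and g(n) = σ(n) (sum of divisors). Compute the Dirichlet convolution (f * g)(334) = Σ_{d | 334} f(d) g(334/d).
(d * σ)(334) = 850

Divisors of 334: [1, 2, 167, 334]. For each d | 334:
  d = 1: d(1) · σ(334/1) = 1 · 504 = 504
  d = 2: d(2) · σ(334/2) = 2 · 168 = 336
  d = 167: d(167) · σ(334/167) = 2 · 3 = 6
  d = 334: d(334) · σ(334/334) = 4 · 1 = 4
Summing: (d * σ)(334) = 504 + 336 + 6 + 4 = 850.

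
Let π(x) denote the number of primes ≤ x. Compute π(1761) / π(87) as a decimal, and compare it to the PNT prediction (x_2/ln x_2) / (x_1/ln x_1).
π(1761)/π(87) = 274/23 ≈ 11.9130;  PNT prediction ≈ 12.0953.

π(87) = 23 and π(1761) = 274, so π(1761)/π(87) ≈ 11.9130. The PNT-predicted ratio is (1761/ln(1761)) / (87/ln(87)) ≈ 12.0953. The two agree to within a few percent, as expected.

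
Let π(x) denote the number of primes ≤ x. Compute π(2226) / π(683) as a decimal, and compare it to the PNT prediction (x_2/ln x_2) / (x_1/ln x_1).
π(2226)/π(683) = 331/124 ≈ 2.6694;  PNT prediction ≈ 2.7596.

π(683) = 124 and π(2226) = 331, so π(2226)/π(683) ≈ 2.6694. The PNT-predicted ratio is (2226/ln(2226)) / (683/ln(683)) ≈ 2.7596. The two agree to within a few percent, as expected.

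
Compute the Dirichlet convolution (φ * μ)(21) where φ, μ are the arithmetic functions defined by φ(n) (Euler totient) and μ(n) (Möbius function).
(φ * μ)(21) = 5

Divisors of 21: [1, 3, 7, 21]. For each d | 21:
  d = 1: φ(1) · μ(21/1) = 1 · 1 = 1
  d = 3: φ(3) · μ(21/3) = 2 · -1 = -2
  d = 7: φ(7) · μ(21/7) = 6 · -1 = -6
  d = 21: φ(21) · μ(21/21) = 12 · 1 = 12
Summing: (φ * μ)(21) = 1 + -2 + -6 + 12 = 5.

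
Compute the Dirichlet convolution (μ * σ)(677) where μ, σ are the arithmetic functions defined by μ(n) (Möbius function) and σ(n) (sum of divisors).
(μ * σ)(677) = 677

Divisors of 677: [1, 677]. For each d | 677:
  d = 1: μ(1) · σ(677/1) = 1 · 678 = 678
  d = 677: μ(677) · σ(677/677) = -1 · 1 = -1
Summing: (μ * σ)(677) = 678 + -1 = 677.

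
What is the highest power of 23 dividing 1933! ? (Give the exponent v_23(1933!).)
v_23(1933!) = 87

Legendre's formula: v_p(n!) = Σ_{k ≥ 1} ⌊n / p^k⌋. For p = 23, n = 1933, the terms are:
  ⌊1933/23^1⌋ = ⌊1933/23⌋ = 84
  ⌊1933/23^2⌋ = ⌊1933/529⌋ = 3
(the next term ⌊1933/23^3⌋ = 0, terminating the sum). Summing: v_23(1933!) = 84 + 3 = 87.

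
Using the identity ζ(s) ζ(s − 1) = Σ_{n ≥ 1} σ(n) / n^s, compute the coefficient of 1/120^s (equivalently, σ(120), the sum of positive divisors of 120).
σ(120) = 360

In the product (Σ m^0/m^s)(Σ k / k^s) = Σ (Σ_{d | n} d) / n^s, the coefficient of 1/n^s is σ(n) = Σ_{d | n} d. For n = 120, divisors are [1, 2, 3, 4, 5, 6, 8, 10, 12, 15, 20, 24, 30, 40, 60, 120]; summing: σ(120) = 360.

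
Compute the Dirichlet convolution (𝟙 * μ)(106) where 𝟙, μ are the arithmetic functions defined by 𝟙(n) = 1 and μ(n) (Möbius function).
(𝟙 * μ)(106) = 0

Divisors of 106: [1, 2, 53, 106]. For each d | 106:
  d = 1: 𝟙(1) · μ(106/1) = 1 · 1 = 1
  d = 2: 𝟙(2) · μ(106/2) = 1 · -1 = -1
  d = 53: 𝟙(53) · μ(106/53) = 1 · -1 = -1
  d = 106: 𝟙(106) · μ(106/106) = 1 · 1 = 1
Summing: (𝟙 * μ)(106) = 1 + -1 + -1 + 1 = 0.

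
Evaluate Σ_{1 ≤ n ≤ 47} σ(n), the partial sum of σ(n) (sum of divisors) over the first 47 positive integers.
Σ_{n ≤ 47} σ(n) = 1806

Compute σ(n) for each 1 ≤ n ≤ 47: σ(1) = 1, σ(2) = 3, σ(3) = 4, σ(4) = 7, σ(5) = 6, σ(6) = 12, σ(7) = 8, σ(8) = 15, σ(9) = 13, σ(10) = 18, σ(11) = 12, σ(12) = 28, σ(13) = 14, σ(14) = 24, σ(15) = 24, σ(16) = 31, σ(17) = 18, σ(18) = 39, σ(19) = 20, σ(20) = 42, σ(21) = 32, σ(22) = 36, σ(23) = 24, σ(24) = 60, σ(25) = 31, σ(26) = 42, σ(27) = 40, σ(28) = 56, σ(29) = 30, σ(30) = 72, σ(31) = 32, σ(32) = 63, σ(33) = 48, σ(34) = 54, σ(35) = 48, σ(36) = 91, σ(37) = 38, σ(38) = 60, σ(39) = 56, σ(40) = 90, σ(41) = 42, σ(42) = 96, σ(43) = 44, σ(44) = 84, σ(45) = 78, σ(46) = 72, σ(47) = 48. Summing all 47 values: 1806. (Average order: Σ_{n ≤ x} σ(n) ~ (π²/12) x². For x = 47, (π²/12)·47² ≈ 1816.83.)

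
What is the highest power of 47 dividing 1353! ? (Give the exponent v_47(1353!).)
v_47(1353!) = 28

Legendre's formula: v_p(n!) = Σ_{k ≥ 1} ⌊n / p^k⌋. For p = 47, n = 1353, the terms are:
  ⌊1353/47^1⌋ = ⌊1353/47⌋ = 28
(the next term ⌊1353/47^2⌋ = 0, terminating the sum). Summing: v_47(1353!) = 28 = 28.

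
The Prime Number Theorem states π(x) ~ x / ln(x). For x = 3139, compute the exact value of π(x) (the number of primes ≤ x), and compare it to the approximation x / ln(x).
π(3139) = 446;  x/ln(x) ≈ 389.86;  relative error ≈ 12.59%.

Directly count primes up to 3139: π(3139) = 446. The PNT approximation gives 3139/ln(3139) ≈ 3139/8.05166 ≈ 389.86. Relative error (π(x) − x/ln(x)) / π(x) ≈ 12.59%; the approximation is known to undercount slightly (Li(x) is a better estimate).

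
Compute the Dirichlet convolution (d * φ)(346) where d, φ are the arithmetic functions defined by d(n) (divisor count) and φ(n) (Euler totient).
(d * φ)(346) = 522

Divisors of 346: [1, 2, 173, 346]. For each d | 346:
  d = 1: d(1) · φ(346/1) = 1 · 172 = 172
  d = 2: d(2) · φ(346/2) = 2 · 172 = 344
  d = 173: d(173) · φ(346/173) = 2 · 1 = 2
  d = 346: d(346) · φ(346/346) = 4 · 1 = 4
Summing: (d * φ)(346) = 172 + 344 + 2 + 4 = 522.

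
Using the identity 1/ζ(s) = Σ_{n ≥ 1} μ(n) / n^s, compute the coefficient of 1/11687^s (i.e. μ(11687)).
μ(11687) = -1

Factor n = 11687 = 13 · 29 · 31. μ(n) = 0 if any exponent ≥ 2 (not squarefree); otherwise μ(n) = (−1)^{ω(n)} where ω(n) is the number of distinct prime factors. Applying: μ(11687) = -1.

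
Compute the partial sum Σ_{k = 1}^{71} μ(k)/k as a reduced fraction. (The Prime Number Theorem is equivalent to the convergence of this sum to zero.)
Σ μ(k)/k = -200643437220052588790575/15941166575048541741926154

Values of μ(k) for 1 ≤ k ≤ 71: μ(1) = 1, μ(2) = -1, μ(3) = -1, μ(5) = -1, μ(6) = 1, μ(7) = -1, μ(10) = 1, μ(11) = -1, μ(13) = -1, μ(14) = 1, μ(15) = 1, μ(17) = -1, μ(19) = -1, μ(21) = 1, μ(22) = 1, μ(23) = -1, μ(26) = 1, μ(29) = -1, μ(30) = -1, μ(31) = -1, μ(33) = 1, μ(34) = 1, μ(35) = 1, μ(37) = -1, μ(38) = 1, μ(39) = 1, μ(41) = -1, μ(42) = -1, μ(43) = -1, μ(46) = 1, μ(47) = -1, μ(51) = 1, μ(53) = -1, μ(55) = 1, μ(57) = 1, μ(58) = 1, μ(59) = -1, μ(61) = -1, μ(62) = 1, μ(65) = 1, μ(66) = -1, μ(67) = -1, μ(69) = 1, μ(70) = -1, μ(71) = -1, with μ = 0 on non-squarefree integers. Summing μ(k)/k for k where μ(k) ≠ 0 gives -200643437220052588790575/15941166575048541741926154 ≈ -0.0126. (PNT ⟺ this sum → 0 as n → ∞.)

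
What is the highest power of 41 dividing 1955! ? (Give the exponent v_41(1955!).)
v_41(1955!) = 48

Legendre's formula: v_p(n!) = Σ_{k ≥ 1} ⌊n / p^k⌋. For p = 41, n = 1955, the terms are:
  ⌊1955/41^1⌋ = ⌊1955/41⌋ = 47
  ⌊1955/41^2⌋ = ⌊1955/1681⌋ = 1
(the next term ⌊1955/41^3⌋ = 0, terminating the sum). Summing: v_41(1955!) = 47 + 1 = 48.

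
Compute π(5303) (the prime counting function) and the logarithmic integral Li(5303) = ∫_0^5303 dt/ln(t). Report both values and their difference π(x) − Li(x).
π(5303) = 703;  Li(5303) ≈ 719.73;  π(x) − Li(x) ≈ -16.73.

Direct count of primes ≤ 5303 gives π(5303) = 703. Numerical evaluation of the logarithmic integral gives Li(5303) ≈ 719.73. The difference π(x) − Li(x) ≈ -16.73 is typically negative for small/moderate x (Li(x) overestimates), though Littlewood's theorem shows this sign changes infinitely often.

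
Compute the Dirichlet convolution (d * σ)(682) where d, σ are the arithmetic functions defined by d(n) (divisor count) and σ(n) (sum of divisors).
(d * σ)(682) = 2380

Divisors of 682: [1, 2, 11, 22, 31, 62, 341, 682]. For each d | 682:
  d = 1: d(1) · σ(682/1) = 1 · 1152 = 1152
  d = 2: d(2) · σ(682/2) = 2 · 384 = 768
  d = 11: d(11) · σ(682/11) = 2 · 96 = 192
  d = 22: d(22) · σ(682/22) = 4 · 32 = 128
  d = 31: d(31) · σ(682/31) = 2 · 36 = 72
  d = 62: d(62) · σ(682/62) = 4 · 12 = 48
  d = 341: d(341) · σ(682/341) = 4 · 3 = 12
  d = 682: d(682) · σ(682/682) = 8 · 1 = 8
Summing: (d * σ)(682) = 1152 + 768 + 192 + 128 + 72 + 48 + 12 + 8 = 2380.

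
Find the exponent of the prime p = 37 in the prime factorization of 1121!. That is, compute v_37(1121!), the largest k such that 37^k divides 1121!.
v_37(1121!) = 30

Legendre's formula: v_p(n!) = Σ_{k ≥ 1} ⌊n / p^k⌋. For p = 37, n = 1121, the terms are:
  ⌊1121/37^1⌋ = ⌊1121/37⌋ = 30
(the next term ⌊1121/37^2⌋ = 0, terminating the sum). Summing: v_37(1121!) = 30 = 30.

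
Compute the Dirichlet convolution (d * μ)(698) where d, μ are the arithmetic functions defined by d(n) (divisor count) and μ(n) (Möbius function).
(d * μ)(698) = 1

Divisors of 698: [1, 2, 349, 698]. For each d | 698:
  d = 1: d(1) · μ(698/1) = 1 · 1 = 1
  d = 2: d(2) · μ(698/2) = 2 · -1 = -2
  d = 349: d(349) · μ(698/349) = 2 · -1 = -2
  d = 698: d(698) · μ(698/698) = 4 · 1 = 4
Summing: (d * μ)(698) = 1 + -2 + -2 + 4 = 1.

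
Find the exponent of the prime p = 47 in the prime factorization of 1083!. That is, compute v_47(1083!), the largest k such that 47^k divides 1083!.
v_47(1083!) = 23

Legendre's formula: v_p(n!) = Σ_{k ≥ 1} ⌊n / p^k⌋. For p = 47, n = 1083, the terms are:
  ⌊1083/47^1⌋ = ⌊1083/47⌋ = 23
(the next term ⌊1083/47^2⌋ = 0, terminating the sum). Summing: v_47(1083!) = 23 = 23.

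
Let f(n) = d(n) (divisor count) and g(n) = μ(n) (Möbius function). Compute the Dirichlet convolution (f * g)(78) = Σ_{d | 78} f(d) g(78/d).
(d * μ)(78) = 1

Divisors of 78: [1, 2, 3, 6, 13, 26, 39, 78]. For each d | 78:
  d = 1: d(1) · μ(78/1) = 1 · -1 = -1
  d = 2: d(2) · μ(78/2) = 2 · 1 = 2
  d = 3: d(3) · μ(78/3) = 2 · 1 = 2
  d = 6: d(6) · μ(78/6) = 4 · -1 = -4
  d = 13: d(13) · μ(78/13) = 2 · 1 = 2
  d = 26: d(26) · μ(78/26) = 4 · -1 = -4
  d = 39: d(39) · μ(78/39) = 4 · -1 = -4
  d = 78: d(78) · μ(78/78) = 8 · 1 = 8
Summing: (d * μ)(78) = -1 + 2 + 2 + -4 + 2 + -4 + -4 + 8 = 1.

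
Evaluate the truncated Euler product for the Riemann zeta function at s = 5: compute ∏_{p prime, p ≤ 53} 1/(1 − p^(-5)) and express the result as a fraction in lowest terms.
∏ = 16271272514460981588256692497708850770212394550299268449499486458883457010851/15691809316785373562301814354101424660311534867697905028310662923501211484160

The primes p ≤ 53 are [2, 3, 5, 7, 11, 13, 17, 19, 23, 29, 31, 37, 41, 43, 47, 53]. For each prime, (1 − 1/p^5)^(-1) = p^5 / (p^5 − 1). The product is (1 − 1/2^5)^(-1), (1 − 1/3^5)^(-1), (1 − 1/5^5)^(-1), (1 − 1/7^5)^(-1), (1 − 1/11^5)^(-1), (1 − 1/13^5)^(-1), (1 − 1/17^5)^(-1), (1 − 1/19^5)^(-1), (1 − 1/23^5)^(-1), (1 − 1/29^5)^(-1), (1 − 1/31^5)^(-1), (1 − 1/37^5)^(-1), (1 − 1/41^5)^(-1), (1 − 1/43^5)^(-1), (1 − 1/47^5)^(-1), (1 − 1/53^5)^(-1) = ∏ p^5 / (p^5 − 1) = 16271272514460981588256692497708850770212394550299268449499486458883457010851/15691809316785373562301814354101424660311534867697905028310662923501211484160.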